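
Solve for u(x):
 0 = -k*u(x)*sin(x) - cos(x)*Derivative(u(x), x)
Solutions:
 u(x) = C1*exp(k*log(cos(x)))


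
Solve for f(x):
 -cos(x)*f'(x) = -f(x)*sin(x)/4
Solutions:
 f(x) = C1/cos(x)^(1/4)


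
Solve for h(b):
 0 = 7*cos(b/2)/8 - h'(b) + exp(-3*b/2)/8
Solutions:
 h(b) = C1 + 7*sin(b/2)/4 - exp(-3*b/2)/12


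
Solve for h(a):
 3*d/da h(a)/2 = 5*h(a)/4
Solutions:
 h(a) = C1*exp(5*a/6)


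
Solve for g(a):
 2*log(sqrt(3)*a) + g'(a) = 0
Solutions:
 g(a) = C1 - 2*a*log(a) - a*log(3) + 2*a


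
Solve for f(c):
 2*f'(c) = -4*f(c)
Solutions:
 f(c) = C1*exp(-2*c)


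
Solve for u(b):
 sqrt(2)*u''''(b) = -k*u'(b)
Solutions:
 u(b) = C1 + C2*exp(2^(5/6)*b*(-k)^(1/3)/2) + C3*exp(2^(5/6)*b*(-k)^(1/3)*(-1 + sqrt(3)*I)/4) + C4*exp(-2^(5/6)*b*(-k)^(1/3)*(1 + sqrt(3)*I)/4)


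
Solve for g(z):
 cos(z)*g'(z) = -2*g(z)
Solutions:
 g(z) = C1*(sin(z) - 1)/(sin(z) + 1)


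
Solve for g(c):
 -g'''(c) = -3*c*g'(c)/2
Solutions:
 g(c) = C1 + Integral(C2*airyai(2^(2/3)*3^(1/3)*c/2) + C3*airybi(2^(2/3)*3^(1/3)*c/2), c)


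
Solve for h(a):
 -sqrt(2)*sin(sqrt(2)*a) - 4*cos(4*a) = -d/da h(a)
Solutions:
 h(a) = C1 + sin(4*a) - cos(sqrt(2)*a)


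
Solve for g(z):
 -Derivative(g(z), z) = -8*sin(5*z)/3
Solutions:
 g(z) = C1 - 8*cos(5*z)/15


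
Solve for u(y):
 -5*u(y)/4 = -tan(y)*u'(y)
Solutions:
 u(y) = C1*sin(y)^(5/4)


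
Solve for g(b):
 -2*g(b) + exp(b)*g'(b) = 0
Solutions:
 g(b) = C1*exp(-2*exp(-b))


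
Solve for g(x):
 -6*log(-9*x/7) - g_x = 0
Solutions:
 g(x) = C1 - 6*x*log(-x) + 6*x*(-2*log(3) + 1 + log(7))


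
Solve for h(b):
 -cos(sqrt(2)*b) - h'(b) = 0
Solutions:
 h(b) = C1 - sqrt(2)*sin(sqrt(2)*b)/2


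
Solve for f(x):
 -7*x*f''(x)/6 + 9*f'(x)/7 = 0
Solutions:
 f(x) = C1 + C2*x^(103/49)


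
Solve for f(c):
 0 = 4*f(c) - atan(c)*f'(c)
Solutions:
 f(c) = C1*exp(4*Integral(1/atan(c), c))


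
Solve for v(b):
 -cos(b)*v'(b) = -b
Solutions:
 v(b) = C1 + Integral(b/cos(b), b)


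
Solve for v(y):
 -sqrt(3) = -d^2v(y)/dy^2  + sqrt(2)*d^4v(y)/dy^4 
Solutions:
 v(y) = C1 + C2*y + C3*exp(-2^(3/4)*y/2) + C4*exp(2^(3/4)*y/2) + sqrt(3)*y^2/2


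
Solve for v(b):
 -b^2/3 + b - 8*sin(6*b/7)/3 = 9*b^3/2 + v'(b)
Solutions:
 v(b) = C1 - 9*b^4/8 - b^3/9 + b^2/2 + 28*cos(6*b/7)/9


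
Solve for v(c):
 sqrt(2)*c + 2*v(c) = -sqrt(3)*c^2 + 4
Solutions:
 v(c) = -sqrt(3)*c^2/2 - sqrt(2)*c/2 + 2


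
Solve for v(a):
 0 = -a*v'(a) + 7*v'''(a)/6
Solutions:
 v(a) = C1 + Integral(C2*airyai(6^(1/3)*7^(2/3)*a/7) + C3*airybi(6^(1/3)*7^(2/3)*a/7), a)


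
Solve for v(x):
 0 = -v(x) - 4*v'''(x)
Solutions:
 v(x) = C3*exp(-2^(1/3)*x/2) + (C1*sin(2^(1/3)*sqrt(3)*x/4) + C2*cos(2^(1/3)*sqrt(3)*x/4))*exp(2^(1/3)*x/4)


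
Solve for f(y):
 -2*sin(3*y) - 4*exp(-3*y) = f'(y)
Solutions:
 f(y) = C1 + 2*cos(3*y)/3 + 4*exp(-3*y)/3


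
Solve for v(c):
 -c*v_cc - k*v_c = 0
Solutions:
 v(c) = C1 + c^(1 - re(k))*(C2*sin(log(c)*Abs(im(k))) + C3*cos(log(c)*im(k)))


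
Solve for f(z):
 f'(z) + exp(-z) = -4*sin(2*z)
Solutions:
 f(z) = C1 + 2*cos(2*z) + exp(-z)


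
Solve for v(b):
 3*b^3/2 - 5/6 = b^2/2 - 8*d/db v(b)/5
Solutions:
 v(b) = C1 - 15*b^4/64 + 5*b^3/48 + 25*b/48


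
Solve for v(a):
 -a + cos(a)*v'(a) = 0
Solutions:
 v(a) = C1 + Integral(a/cos(a), a)


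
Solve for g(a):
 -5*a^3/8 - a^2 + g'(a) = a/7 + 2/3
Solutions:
 g(a) = C1 + 5*a^4/32 + a^3/3 + a^2/14 + 2*a/3


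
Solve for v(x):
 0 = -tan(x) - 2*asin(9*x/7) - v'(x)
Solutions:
 v(x) = C1 - 2*x*asin(9*x/7) - 2*sqrt(49 - 81*x^2)/9 + log(cos(x))


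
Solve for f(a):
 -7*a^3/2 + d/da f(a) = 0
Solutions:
 f(a) = C1 + 7*a^4/8


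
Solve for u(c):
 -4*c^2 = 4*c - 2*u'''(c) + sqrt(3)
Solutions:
 u(c) = C1 + C2*c + C3*c^2 + c^5/30 + c^4/12 + sqrt(3)*c^3/12


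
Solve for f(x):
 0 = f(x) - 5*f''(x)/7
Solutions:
 f(x) = C1*exp(-sqrt(35)*x/5) + C2*exp(sqrt(35)*x/5)


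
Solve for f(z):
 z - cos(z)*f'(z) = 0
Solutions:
 f(z) = C1 + Integral(z/cos(z), z)


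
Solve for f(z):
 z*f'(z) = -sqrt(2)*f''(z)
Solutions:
 f(z) = C1 + C2*erf(2^(1/4)*z/2)


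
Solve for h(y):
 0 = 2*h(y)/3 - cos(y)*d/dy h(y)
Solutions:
 h(y) = C1*(sin(y) + 1)^(1/3)/(sin(y) - 1)^(1/3)


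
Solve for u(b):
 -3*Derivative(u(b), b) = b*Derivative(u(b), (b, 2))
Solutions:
 u(b) = C1 + C2/b^2


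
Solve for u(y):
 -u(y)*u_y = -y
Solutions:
 u(y) = -sqrt(C1 + y^2)
 u(y) = sqrt(C1 + y^2)


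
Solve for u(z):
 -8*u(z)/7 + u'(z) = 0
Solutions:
 u(z) = C1*exp(8*z/7)


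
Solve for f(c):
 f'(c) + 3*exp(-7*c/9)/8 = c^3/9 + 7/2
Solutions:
 f(c) = C1 + c^4/36 + 7*c/2 + 27*exp(-7*c/9)/56


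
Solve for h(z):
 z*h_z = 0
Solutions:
 h(z) = C1


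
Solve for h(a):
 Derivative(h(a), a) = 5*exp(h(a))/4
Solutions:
 h(a) = log(-1/(C1 + 5*a)) + 2*log(2)


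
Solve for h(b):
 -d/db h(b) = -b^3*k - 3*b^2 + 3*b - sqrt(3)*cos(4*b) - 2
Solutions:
 h(b) = C1 + b^4*k/4 + b^3 - 3*b^2/2 + 2*b + sqrt(3)*sin(4*b)/4


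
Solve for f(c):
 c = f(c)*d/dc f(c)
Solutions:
 f(c) = -sqrt(C1 + c^2)
 f(c) = sqrt(C1 + c^2)


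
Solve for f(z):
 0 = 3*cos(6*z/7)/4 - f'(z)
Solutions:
 f(z) = C1 + 7*sin(6*z/7)/8


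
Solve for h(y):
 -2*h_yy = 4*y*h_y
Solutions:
 h(y) = C1 + C2*erf(y)


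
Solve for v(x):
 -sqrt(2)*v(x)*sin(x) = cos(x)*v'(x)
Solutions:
 v(x) = C1*cos(x)^(sqrt(2))


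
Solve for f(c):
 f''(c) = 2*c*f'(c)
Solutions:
 f(c) = C1 + C2*erfi(c)


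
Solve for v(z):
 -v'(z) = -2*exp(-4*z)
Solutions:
 v(z) = C1 - exp(-4*z)/2


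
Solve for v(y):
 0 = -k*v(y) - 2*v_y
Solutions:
 v(y) = C1*exp(-k*y/2)


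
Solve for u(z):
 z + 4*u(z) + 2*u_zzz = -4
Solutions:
 u(z) = C3*exp(-2^(1/3)*z) - z/4 + (C1*sin(2^(1/3)*sqrt(3)*z/2) + C2*cos(2^(1/3)*sqrt(3)*z/2))*exp(2^(1/3)*z/2) - 1


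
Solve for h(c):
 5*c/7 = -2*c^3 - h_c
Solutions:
 h(c) = C1 - c^4/2 - 5*c^2/14


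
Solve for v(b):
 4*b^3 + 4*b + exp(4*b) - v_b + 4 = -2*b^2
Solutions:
 v(b) = C1 + b^4 + 2*b^3/3 + 2*b^2 + 4*b + exp(4*b)/4


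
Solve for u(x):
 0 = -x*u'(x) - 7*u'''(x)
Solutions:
 u(x) = C1 + Integral(C2*airyai(-7^(2/3)*x/7) + C3*airybi(-7^(2/3)*x/7), x)


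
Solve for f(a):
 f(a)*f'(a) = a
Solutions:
 f(a) = -sqrt(C1 + a^2)
 f(a) = sqrt(C1 + a^2)


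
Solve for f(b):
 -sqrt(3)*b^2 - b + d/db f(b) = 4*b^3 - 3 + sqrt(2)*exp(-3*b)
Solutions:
 f(b) = C1 + b^4 + sqrt(3)*b^3/3 + b^2/2 - 3*b - sqrt(2)*exp(-3*b)/3


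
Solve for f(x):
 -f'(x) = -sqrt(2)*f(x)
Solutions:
 f(x) = C1*exp(sqrt(2)*x)


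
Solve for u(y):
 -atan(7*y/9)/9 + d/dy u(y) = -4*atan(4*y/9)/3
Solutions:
 u(y) = C1 - 4*y*atan(4*y/9)/3 + y*atan(7*y/9)/9 + 3*log(16*y^2 + 81)/2 - log(49*y^2 + 81)/14


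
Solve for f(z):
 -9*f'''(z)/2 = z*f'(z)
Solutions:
 f(z) = C1 + Integral(C2*airyai(-6^(1/3)*z/3) + C3*airybi(-6^(1/3)*z/3), z)


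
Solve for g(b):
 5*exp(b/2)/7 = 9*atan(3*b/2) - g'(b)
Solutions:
 g(b) = C1 + 9*b*atan(3*b/2) - 10*exp(b/2)/7 - 3*log(9*b^2 + 4)


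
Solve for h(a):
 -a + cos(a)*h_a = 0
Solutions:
 h(a) = C1 + Integral(a/cos(a), a)


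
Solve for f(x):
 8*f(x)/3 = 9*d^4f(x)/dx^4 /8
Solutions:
 f(x) = C1*exp(-2*sqrt(2)*3^(1/4)*x/3) + C2*exp(2*sqrt(2)*3^(1/4)*x/3) + C3*sin(2*sqrt(2)*3^(1/4)*x/3) + C4*cos(2*sqrt(2)*3^(1/4)*x/3)


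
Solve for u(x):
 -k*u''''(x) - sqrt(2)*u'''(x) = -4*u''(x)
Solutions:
 u(x) = C1 + C2*x + C3*exp(sqrt(2)*x*(sqrt(8*k + 1) - 1)/(2*k)) + C4*exp(-sqrt(2)*x*(sqrt(8*k + 1) + 1)/(2*k))


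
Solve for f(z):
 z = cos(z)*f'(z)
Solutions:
 f(z) = C1 + Integral(z/cos(z), z)


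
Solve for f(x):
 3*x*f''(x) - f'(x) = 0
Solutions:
 f(x) = C1 + C2*x^(4/3)


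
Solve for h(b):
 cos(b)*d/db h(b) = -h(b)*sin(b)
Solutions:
 h(b) = C1*cos(b)


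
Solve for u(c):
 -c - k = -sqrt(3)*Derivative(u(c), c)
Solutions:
 u(c) = C1 + sqrt(3)*c^2/6 + sqrt(3)*c*k/3


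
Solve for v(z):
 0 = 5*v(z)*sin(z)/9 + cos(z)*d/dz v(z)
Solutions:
 v(z) = C1*cos(z)^(5/9)


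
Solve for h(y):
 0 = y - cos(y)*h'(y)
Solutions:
 h(y) = C1 + Integral(y/cos(y), y)


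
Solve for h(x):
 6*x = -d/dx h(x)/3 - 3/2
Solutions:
 h(x) = C1 - 9*x^2 - 9*x/2


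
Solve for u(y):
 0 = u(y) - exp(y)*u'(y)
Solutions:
 u(y) = C1*exp(-exp(-y))


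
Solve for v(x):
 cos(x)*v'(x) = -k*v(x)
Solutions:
 v(x) = C1*exp(k*(log(sin(x) - 1) - log(sin(x) + 1))/2)


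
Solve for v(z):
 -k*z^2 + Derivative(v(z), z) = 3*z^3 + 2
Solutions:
 v(z) = C1 + k*z^3/3 + 3*z^4/4 + 2*z


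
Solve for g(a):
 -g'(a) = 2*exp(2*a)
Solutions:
 g(a) = C1 - exp(2*a)


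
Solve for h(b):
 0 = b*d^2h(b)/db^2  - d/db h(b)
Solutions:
 h(b) = C1 + C2*b^2


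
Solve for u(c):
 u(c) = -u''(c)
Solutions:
 u(c) = C1*sin(c) + C2*cos(c)


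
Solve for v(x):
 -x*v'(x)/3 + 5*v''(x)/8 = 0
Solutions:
 v(x) = C1 + C2*erfi(2*sqrt(15)*x/15)


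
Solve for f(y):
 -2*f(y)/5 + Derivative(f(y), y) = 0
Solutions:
 f(y) = C1*exp(2*y/5)


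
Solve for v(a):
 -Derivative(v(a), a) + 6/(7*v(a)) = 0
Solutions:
 v(a) = -sqrt(C1 + 84*a)/7
 v(a) = sqrt(C1 + 84*a)/7


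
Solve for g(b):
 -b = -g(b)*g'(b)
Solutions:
 g(b) = -sqrt(C1 + b^2)
 g(b) = sqrt(C1 + b^2)


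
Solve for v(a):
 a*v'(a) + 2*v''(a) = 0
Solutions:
 v(a) = C1 + C2*erf(a/2)


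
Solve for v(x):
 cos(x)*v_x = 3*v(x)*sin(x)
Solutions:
 v(x) = C1/cos(x)^3


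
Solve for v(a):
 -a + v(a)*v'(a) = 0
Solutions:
 v(a) = -sqrt(C1 + a^2)
 v(a) = sqrt(C1 + a^2)


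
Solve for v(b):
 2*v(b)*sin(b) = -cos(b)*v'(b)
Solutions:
 v(b) = C1*cos(b)^2


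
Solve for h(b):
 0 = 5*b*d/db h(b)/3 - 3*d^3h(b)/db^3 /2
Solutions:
 h(b) = C1 + Integral(C2*airyai(30^(1/3)*b/3) + C3*airybi(30^(1/3)*b/3), b)


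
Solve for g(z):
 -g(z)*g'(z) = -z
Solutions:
 g(z) = -sqrt(C1 + z^2)
 g(z) = sqrt(C1 + z^2)


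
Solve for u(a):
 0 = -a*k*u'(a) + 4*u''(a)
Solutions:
 u(a) = Piecewise((-sqrt(2)*sqrt(pi)*C1*erf(sqrt(2)*a*sqrt(-k)/4)/sqrt(-k) - C2, (k > 0) | (k < 0)), (-C1*a - C2, True))


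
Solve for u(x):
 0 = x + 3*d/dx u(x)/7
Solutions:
 u(x) = C1 - 7*x^2/6


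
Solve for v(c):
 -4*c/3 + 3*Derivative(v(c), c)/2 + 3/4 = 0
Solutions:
 v(c) = C1 + 4*c^2/9 - c/2


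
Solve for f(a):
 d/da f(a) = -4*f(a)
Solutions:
 f(a) = C1*exp(-4*a)


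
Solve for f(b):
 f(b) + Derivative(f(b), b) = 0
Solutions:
 f(b) = C1*exp(-b)


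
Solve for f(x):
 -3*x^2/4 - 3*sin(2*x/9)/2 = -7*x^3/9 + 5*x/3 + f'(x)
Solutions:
 f(x) = C1 + 7*x^4/36 - x^3/4 - 5*x^2/6 + 27*cos(2*x/9)/4


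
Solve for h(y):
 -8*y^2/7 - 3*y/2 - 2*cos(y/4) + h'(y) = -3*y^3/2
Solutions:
 h(y) = C1 - 3*y^4/8 + 8*y^3/21 + 3*y^2/4 + 8*sin(y/4)


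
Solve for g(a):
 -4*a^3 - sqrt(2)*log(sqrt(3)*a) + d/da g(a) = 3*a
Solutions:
 g(a) = C1 + a^4 + 3*a^2/2 + sqrt(2)*a*log(a) - sqrt(2)*a + sqrt(2)*a*log(3)/2


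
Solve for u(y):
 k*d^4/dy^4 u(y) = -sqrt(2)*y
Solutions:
 u(y) = C1 + C2*y + C3*y^2 + C4*y^3 - sqrt(2)*y^5/(120*k)


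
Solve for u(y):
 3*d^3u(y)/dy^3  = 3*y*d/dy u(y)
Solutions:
 u(y) = C1 + Integral(C2*airyai(y) + C3*airybi(y), y)


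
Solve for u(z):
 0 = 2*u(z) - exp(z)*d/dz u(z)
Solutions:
 u(z) = C1*exp(-2*exp(-z))


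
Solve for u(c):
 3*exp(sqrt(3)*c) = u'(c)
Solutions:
 u(c) = C1 + sqrt(3)*exp(sqrt(3)*c)


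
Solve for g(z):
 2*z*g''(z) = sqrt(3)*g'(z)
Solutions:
 g(z) = C1 + C2*z^(sqrt(3)/2 + 1)


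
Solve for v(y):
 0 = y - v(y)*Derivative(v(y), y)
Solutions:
 v(y) = -sqrt(C1 + y^2)
 v(y) = sqrt(C1 + y^2)


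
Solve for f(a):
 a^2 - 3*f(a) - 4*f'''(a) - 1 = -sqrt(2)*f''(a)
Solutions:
 f(a) = C1*exp(a*(2^(2/3)/(-sqrt(2) + sqrt(-2 + (324 - sqrt(2))^2) + 324)^(1/3) + 2*sqrt(2) + 2^(1/3)*(-sqrt(2) + sqrt(-2 + (324 - sqrt(2))^2) + 324)^(1/3))/24)*sin(2^(1/3)*sqrt(3)*a*(-(-sqrt(2) + sqrt(-2 + (324 - sqrt(2))^2) + 324)^(1/3) + 2^(1/3)/(-sqrt(2) + sqrt(-2 + (324 - sqrt(2))^2) + 324)^(1/3))/24) + C2*exp(a*(2^(2/3)/(-sqrt(2) + sqrt(-2 + (324 - sqrt(2))^2) + 324)^(1/3) + 2*sqrt(2) + 2^(1/3)*(-sqrt(2) + sqrt(-2 + (324 - sqrt(2))^2) + 324)^(1/3))/24)*cos(2^(1/3)*sqrt(3)*a*(-(-sqrt(2) + sqrt(-2 + (324 - sqrt(2))^2) + 324)^(1/3) + 2^(1/3)/(-sqrt(2) + sqrt(-2 + (324 - sqrt(2))^2) + 324)^(1/3))/24) + C3*exp(a*(-2^(1/3)*(-sqrt(2) + sqrt(-2 + (324 - sqrt(2))^2) + 324)^(1/3) - 2^(2/3)/(-sqrt(2) + sqrt(-2 + (324 - sqrt(2))^2) + 324)^(1/3) + sqrt(2))/12) + a^2/3 - 1/3 + 2*sqrt(2)/9


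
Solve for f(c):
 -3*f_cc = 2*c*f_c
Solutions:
 f(c) = C1 + C2*erf(sqrt(3)*c/3)


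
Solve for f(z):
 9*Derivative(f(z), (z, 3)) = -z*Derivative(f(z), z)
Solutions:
 f(z) = C1 + Integral(C2*airyai(-3^(1/3)*z/3) + C3*airybi(-3^(1/3)*z/3), z)


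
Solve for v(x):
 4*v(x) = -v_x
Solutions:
 v(x) = C1*exp(-4*x)


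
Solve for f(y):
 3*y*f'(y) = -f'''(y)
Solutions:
 f(y) = C1 + Integral(C2*airyai(-3^(1/3)*y) + C3*airybi(-3^(1/3)*y), y)


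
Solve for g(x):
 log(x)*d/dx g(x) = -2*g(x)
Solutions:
 g(x) = C1*exp(-2*li(x))


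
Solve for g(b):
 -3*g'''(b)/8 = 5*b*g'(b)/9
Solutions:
 g(b) = C1 + Integral(C2*airyai(-2*5^(1/3)*b/3) + C3*airybi(-2*5^(1/3)*b/3), b)


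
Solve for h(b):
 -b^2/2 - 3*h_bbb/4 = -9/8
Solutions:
 h(b) = C1 + C2*b + C3*b^2 - b^5/90 + b^3/4


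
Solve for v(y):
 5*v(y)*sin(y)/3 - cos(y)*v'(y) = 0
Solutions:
 v(y) = C1/cos(y)^(5/3)


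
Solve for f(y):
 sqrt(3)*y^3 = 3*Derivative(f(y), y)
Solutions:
 f(y) = C1 + sqrt(3)*y^4/12


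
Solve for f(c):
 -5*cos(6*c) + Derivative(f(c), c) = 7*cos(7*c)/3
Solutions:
 f(c) = C1 + 5*sin(6*c)/6 + sin(7*c)/3


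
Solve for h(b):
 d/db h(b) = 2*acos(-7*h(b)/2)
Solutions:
 Integral(1/acos(-7*_y/2), (_y, h(b))) = C1 + 2*b


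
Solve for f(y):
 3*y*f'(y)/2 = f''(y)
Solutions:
 f(y) = C1 + C2*erfi(sqrt(3)*y/2)


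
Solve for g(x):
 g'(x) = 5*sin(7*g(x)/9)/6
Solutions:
 -5*x/6 + 9*log(cos(7*g(x)/9) - 1)/14 - 9*log(cos(7*g(x)/9) + 1)/14 = C1


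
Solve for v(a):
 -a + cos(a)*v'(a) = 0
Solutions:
 v(a) = C1 + Integral(a/cos(a), a)


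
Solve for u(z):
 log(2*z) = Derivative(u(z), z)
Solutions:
 u(z) = C1 + z*log(z) - z + z*log(2)


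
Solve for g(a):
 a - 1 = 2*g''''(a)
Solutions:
 g(a) = C1 + C2*a + C3*a^2 + C4*a^3 + a^5/240 - a^4/48


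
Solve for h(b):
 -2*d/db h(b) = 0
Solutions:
 h(b) = C1


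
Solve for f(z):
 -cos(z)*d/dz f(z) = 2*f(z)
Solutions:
 f(z) = C1*(sin(z) - 1)/(sin(z) + 1)


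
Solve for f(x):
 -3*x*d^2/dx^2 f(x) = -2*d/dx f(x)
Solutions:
 f(x) = C1 + C2*x^(5/3)


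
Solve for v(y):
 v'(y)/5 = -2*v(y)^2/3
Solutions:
 v(y) = 3/(C1 + 10*y)


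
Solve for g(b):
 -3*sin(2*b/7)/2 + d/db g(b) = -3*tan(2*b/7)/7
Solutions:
 g(b) = C1 + 3*log(cos(2*b/7))/2 - 21*cos(2*b/7)/4


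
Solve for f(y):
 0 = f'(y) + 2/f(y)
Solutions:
 f(y) = -sqrt(C1 - 4*y)
 f(y) = sqrt(C1 - 4*y)


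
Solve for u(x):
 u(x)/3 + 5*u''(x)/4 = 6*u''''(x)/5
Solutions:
 u(x) = C1*exp(-sqrt(3)*x*sqrt(25 + sqrt(1265))/12) + C2*exp(sqrt(3)*x*sqrt(25 + sqrt(1265))/12) + C3*sin(sqrt(3)*x*sqrt(-25 + sqrt(1265))/12) + C4*cos(sqrt(3)*x*sqrt(-25 + sqrt(1265))/12)


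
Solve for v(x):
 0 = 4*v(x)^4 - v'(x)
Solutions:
 v(x) = (-1/(C1 + 12*x))^(1/3)
 v(x) = (-1/(C1 + 4*x))^(1/3)*(-3^(2/3) - 3*3^(1/6)*I)/6
 v(x) = (-1/(C1 + 4*x))^(1/3)*(-3^(2/3) + 3*3^(1/6)*I)/6


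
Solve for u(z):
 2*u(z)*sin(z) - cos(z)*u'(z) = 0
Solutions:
 u(z) = C1/cos(z)^2


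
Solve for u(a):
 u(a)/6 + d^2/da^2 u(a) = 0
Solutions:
 u(a) = C1*sin(sqrt(6)*a/6) + C2*cos(sqrt(6)*a/6)


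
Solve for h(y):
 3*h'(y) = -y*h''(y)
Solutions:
 h(y) = C1 + C2/y^2


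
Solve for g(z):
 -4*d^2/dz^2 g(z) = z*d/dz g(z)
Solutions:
 g(z) = C1 + C2*erf(sqrt(2)*z/4)


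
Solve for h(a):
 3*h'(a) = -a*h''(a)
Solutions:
 h(a) = C1 + C2/a^2


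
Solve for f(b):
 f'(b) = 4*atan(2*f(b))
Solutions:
 Integral(1/atan(2*_y), (_y, f(b))) = C1 + 4*b


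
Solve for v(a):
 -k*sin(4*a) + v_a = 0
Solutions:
 v(a) = C1 - k*cos(4*a)/4


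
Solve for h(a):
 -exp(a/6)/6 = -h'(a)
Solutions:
 h(a) = C1 + exp(a/6)


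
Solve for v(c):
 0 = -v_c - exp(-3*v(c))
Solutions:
 v(c) = log(C1 - 3*c)/3
 v(c) = log((-3^(1/3) - 3^(5/6)*I)*(C1 - c)^(1/3)/2)
 v(c) = log((-3^(1/3) + 3^(5/6)*I)*(C1 - c)^(1/3)/2)


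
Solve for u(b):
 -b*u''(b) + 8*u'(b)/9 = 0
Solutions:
 u(b) = C1 + C2*b^(17/9)


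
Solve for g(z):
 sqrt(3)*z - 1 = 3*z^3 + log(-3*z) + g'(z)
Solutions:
 g(z) = C1 - 3*z^4/4 + sqrt(3)*z^2/2 - z*log(-z) - z*log(3)


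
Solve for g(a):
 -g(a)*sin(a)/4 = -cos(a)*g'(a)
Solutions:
 g(a) = C1/cos(a)^(1/4)


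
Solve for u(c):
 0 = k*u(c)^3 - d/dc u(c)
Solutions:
 u(c) = -sqrt(2)*sqrt(-1/(C1 + c*k))/2
 u(c) = sqrt(2)*sqrt(-1/(C1 + c*k))/2


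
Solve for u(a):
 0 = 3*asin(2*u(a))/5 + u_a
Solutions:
 Integral(1/asin(2*_y), (_y, u(a))) = C1 - 3*a/5


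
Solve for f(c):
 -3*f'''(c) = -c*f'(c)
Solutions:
 f(c) = C1 + Integral(C2*airyai(3^(2/3)*c/3) + C3*airybi(3^(2/3)*c/3), c)


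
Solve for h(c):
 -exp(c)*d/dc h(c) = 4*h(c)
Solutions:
 h(c) = C1*exp(4*exp(-c))


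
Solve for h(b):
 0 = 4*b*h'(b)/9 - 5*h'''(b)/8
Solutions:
 h(b) = C1 + Integral(C2*airyai(2*2^(2/3)*75^(1/3)*b/15) + C3*airybi(2*2^(2/3)*75^(1/3)*b/15), b)


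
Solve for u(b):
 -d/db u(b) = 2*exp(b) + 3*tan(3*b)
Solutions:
 u(b) = C1 - 2*exp(b) + log(cos(3*b))


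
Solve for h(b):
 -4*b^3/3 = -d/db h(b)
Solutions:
 h(b) = C1 + b^4/3


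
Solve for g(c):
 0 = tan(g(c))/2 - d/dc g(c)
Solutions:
 g(c) = pi - asin(C1*exp(c/2))
 g(c) = asin(C1*exp(c/2))


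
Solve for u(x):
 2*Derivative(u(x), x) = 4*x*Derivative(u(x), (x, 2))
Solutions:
 u(x) = C1 + C2*x^(3/2)


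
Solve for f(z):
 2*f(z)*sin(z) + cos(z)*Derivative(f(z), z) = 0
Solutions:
 f(z) = C1*cos(z)^2


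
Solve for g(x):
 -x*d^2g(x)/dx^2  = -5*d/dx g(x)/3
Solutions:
 g(x) = C1 + C2*x^(8/3)


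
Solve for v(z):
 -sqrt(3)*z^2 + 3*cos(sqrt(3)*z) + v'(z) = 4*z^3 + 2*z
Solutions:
 v(z) = C1 + z^4 + sqrt(3)*z^3/3 + z^2 - sqrt(3)*sin(sqrt(3)*z)


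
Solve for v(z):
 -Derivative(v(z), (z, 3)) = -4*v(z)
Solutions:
 v(z) = C3*exp(2^(2/3)*z) + (C1*sin(2^(2/3)*sqrt(3)*z/2) + C2*cos(2^(2/3)*sqrt(3)*z/2))*exp(-2^(2/3)*z/2)


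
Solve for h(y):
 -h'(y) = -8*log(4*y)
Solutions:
 h(y) = C1 + 8*y*log(y) - 8*y + y*log(65536)


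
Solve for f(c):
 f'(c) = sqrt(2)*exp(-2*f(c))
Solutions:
 f(c) = log(-sqrt(C1 + 2*sqrt(2)*c))
 f(c) = log(C1 + 2*sqrt(2)*c)/2


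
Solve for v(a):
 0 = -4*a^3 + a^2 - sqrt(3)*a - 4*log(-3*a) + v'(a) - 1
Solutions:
 v(a) = C1 + a^4 - a^3/3 + sqrt(3)*a^2/2 + 4*a*log(-a) + a*(-3 + 4*log(3))


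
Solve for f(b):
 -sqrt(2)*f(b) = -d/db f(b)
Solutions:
 f(b) = C1*exp(sqrt(2)*b)


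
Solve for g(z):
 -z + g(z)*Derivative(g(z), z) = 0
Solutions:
 g(z) = -sqrt(C1 + z^2)
 g(z) = sqrt(C1 + z^2)


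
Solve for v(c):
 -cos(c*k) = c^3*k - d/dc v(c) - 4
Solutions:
 v(c) = C1 + c^4*k/4 - 4*c + sin(c*k)/k


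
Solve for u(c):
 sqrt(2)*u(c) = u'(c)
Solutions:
 u(c) = C1*exp(sqrt(2)*c)


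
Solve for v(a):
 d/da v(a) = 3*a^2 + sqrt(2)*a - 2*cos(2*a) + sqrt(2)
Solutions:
 v(a) = C1 + a^3 + sqrt(2)*a^2/2 + sqrt(2)*a - sin(2*a)


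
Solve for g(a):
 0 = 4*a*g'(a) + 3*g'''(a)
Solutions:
 g(a) = C1 + Integral(C2*airyai(-6^(2/3)*a/3) + C3*airybi(-6^(2/3)*a/3), a)


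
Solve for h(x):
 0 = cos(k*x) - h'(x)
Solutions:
 h(x) = C1 + sin(k*x)/k


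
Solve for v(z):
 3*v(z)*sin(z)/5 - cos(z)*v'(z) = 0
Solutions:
 v(z) = C1/cos(z)^(3/5)


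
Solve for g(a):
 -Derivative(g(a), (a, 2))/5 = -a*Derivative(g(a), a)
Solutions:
 g(a) = C1 + C2*erfi(sqrt(10)*a/2)


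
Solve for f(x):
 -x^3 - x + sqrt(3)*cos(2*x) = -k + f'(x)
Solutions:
 f(x) = C1 + k*x - x^4/4 - x^2/2 + sqrt(3)*sin(2*x)/2


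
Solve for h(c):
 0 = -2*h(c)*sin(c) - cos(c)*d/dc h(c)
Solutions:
 h(c) = C1*cos(c)^2


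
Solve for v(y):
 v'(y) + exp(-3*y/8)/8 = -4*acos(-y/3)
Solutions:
 v(y) = C1 - 4*y*acos(-y/3) - 4*sqrt(9 - y^2) + exp(-3*y/8)/3


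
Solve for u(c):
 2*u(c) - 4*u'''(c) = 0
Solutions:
 u(c) = C3*exp(2^(2/3)*c/2) + (C1*sin(2^(2/3)*sqrt(3)*c/4) + C2*cos(2^(2/3)*sqrt(3)*c/4))*exp(-2^(2/3)*c/4)


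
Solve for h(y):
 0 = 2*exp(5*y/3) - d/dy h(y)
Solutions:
 h(y) = C1 + 6*exp(5*y/3)/5


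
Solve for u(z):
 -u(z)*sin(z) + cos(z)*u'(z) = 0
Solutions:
 u(z) = C1/cos(z)


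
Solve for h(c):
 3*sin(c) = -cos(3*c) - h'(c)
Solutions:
 h(c) = C1 - sin(3*c)/3 + 3*cos(c)


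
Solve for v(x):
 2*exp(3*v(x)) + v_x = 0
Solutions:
 v(x) = log((-3^(2/3) - 3*3^(1/6)*I)*(1/(C1 + 2*x))^(1/3)/6)
 v(x) = log((-3^(2/3) + 3*3^(1/6)*I)*(1/(C1 + 2*x))^(1/3)/6)
 v(x) = log(1/(C1 + 6*x))/3


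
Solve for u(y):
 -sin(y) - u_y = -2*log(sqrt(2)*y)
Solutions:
 u(y) = C1 + 2*y*log(y) - 2*y + y*log(2) + cos(y)


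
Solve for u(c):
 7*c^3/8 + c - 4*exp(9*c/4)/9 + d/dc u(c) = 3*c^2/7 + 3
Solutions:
 u(c) = C1 - 7*c^4/32 + c^3/7 - c^2/2 + 3*c + 16*exp(9*c/4)/81


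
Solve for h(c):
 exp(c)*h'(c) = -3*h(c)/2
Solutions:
 h(c) = C1*exp(3*exp(-c)/2)


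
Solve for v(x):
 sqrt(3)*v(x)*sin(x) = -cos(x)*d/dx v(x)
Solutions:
 v(x) = C1*cos(x)^(sqrt(3))


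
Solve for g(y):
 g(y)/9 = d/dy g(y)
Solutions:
 g(y) = C1*exp(y/9)


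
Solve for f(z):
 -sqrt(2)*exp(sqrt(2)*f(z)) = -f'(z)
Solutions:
 f(z) = sqrt(2)*(2*log(-1/(C1 + sqrt(2)*z)) - log(2))/4


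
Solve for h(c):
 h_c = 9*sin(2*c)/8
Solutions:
 h(c) = C1 - 9*cos(2*c)/16


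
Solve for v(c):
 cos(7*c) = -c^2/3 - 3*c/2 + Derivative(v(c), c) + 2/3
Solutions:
 v(c) = C1 + c^3/9 + 3*c^2/4 - 2*c/3 + sin(7*c)/7


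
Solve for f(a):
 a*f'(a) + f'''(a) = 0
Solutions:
 f(a) = C1 + Integral(C2*airyai(-a) + C3*airybi(-a), a)


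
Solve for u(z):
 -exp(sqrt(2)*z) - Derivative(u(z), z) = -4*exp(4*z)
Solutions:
 u(z) = C1 + exp(4*z) - sqrt(2)*exp(sqrt(2)*z)/2


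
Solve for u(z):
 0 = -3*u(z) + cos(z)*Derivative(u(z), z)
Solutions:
 u(z) = C1*(sin(z) + 1)^(3/2)/(sin(z) - 1)^(3/2)


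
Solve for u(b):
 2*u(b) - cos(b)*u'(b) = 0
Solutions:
 u(b) = C1*(sin(b) + 1)/(sin(b) - 1)


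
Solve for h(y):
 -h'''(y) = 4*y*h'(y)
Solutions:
 h(y) = C1 + Integral(C2*airyai(-2^(2/3)*y) + C3*airybi(-2^(2/3)*y), y)


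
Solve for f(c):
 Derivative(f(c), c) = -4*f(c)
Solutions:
 f(c) = C1*exp(-4*c)


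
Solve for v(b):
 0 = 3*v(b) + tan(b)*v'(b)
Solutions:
 v(b) = C1/sin(b)^3


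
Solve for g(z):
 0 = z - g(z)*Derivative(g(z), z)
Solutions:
 g(z) = -sqrt(C1 + z^2)
 g(z) = sqrt(C1 + z^2)


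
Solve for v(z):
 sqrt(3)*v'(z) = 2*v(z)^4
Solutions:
 v(z) = (-1/(C1 + 2*sqrt(3)*z))^(1/3)
 v(z) = (-1/(C1 + 2*sqrt(3)*z))^(1/3)*(-1 - sqrt(3)*I)/2
 v(z) = (-1/(C1 + 2*sqrt(3)*z))^(1/3)*(-1 + sqrt(3)*I)/2


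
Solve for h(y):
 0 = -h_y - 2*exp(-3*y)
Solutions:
 h(y) = C1 + 2*exp(-3*y)/3


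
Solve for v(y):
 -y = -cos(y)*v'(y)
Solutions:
 v(y) = C1 + Integral(y/cos(y), y)


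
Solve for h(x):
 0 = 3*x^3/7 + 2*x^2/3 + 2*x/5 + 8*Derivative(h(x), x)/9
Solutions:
 h(x) = C1 - 27*x^4/224 - x^3/4 - 9*x^2/40


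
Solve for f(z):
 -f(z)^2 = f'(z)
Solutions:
 f(z) = 1/(C1 + z)


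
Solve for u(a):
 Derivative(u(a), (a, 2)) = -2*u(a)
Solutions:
 u(a) = C1*sin(sqrt(2)*a) + C2*cos(sqrt(2)*a)


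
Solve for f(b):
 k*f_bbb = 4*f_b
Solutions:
 f(b) = C1 + C2*exp(-2*b*sqrt(1/k)) + C3*exp(2*b*sqrt(1/k))


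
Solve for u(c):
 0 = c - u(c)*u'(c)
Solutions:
 u(c) = -sqrt(C1 + c^2)
 u(c) = sqrt(C1 + c^2)


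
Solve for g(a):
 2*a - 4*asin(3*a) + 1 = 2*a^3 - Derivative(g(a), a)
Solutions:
 g(a) = C1 + a^4/2 - a^2 + 4*a*asin(3*a) - a + 4*sqrt(1 - 9*a^2)/3


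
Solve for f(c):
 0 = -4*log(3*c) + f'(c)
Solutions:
 f(c) = C1 + 4*c*log(c) - 4*c + c*log(81)


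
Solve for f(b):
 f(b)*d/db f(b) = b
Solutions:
 f(b) = -sqrt(C1 + b^2)
 f(b) = sqrt(C1 + b^2)


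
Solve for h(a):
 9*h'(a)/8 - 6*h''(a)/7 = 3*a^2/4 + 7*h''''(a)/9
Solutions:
 h(a) = C1 + C2*exp(-3*2^(1/3)*a*(-16/(147 + sqrt(23657))^(1/3) + 2^(1/3)*(147 + sqrt(23657))^(1/3))/56)*sin(3*2^(1/3)*sqrt(3)*a*(16/(147 + sqrt(23657))^(1/3) + 2^(1/3)*(147 + sqrt(23657))^(1/3))/56) + C3*exp(-3*2^(1/3)*a*(-16/(147 + sqrt(23657))^(1/3) + 2^(1/3)*(147 + sqrt(23657))^(1/3))/56)*cos(3*2^(1/3)*sqrt(3)*a*(16/(147 + sqrt(23657))^(1/3) + 2^(1/3)*(147 + sqrt(23657))^(1/3))/56) + C4*exp(3*2^(1/3)*a*(-16/(147 + sqrt(23657))^(1/3) + 2^(1/3)*(147 + sqrt(23657))^(1/3))/28) + 2*a^3/9 + 32*a^2/63 + 1024*a/1323


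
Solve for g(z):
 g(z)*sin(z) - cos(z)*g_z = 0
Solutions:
 g(z) = C1/cos(z)


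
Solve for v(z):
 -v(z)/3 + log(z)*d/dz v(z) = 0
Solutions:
 v(z) = C1*exp(li(z)/3)


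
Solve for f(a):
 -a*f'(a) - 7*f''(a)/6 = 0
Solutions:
 f(a) = C1 + C2*erf(sqrt(21)*a/7)


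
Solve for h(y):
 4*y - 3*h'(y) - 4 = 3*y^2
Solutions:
 h(y) = C1 - y^3/3 + 2*y^2/3 - 4*y/3


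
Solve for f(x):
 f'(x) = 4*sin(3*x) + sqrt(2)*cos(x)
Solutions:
 f(x) = C1 + sqrt(2)*sin(x) - 4*cos(3*x)/3


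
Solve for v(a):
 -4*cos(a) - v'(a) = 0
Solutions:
 v(a) = C1 - 4*sin(a)


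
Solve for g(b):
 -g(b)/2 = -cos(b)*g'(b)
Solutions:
 g(b) = C1*(sin(b) + 1)^(1/4)/(sin(b) - 1)^(1/4)


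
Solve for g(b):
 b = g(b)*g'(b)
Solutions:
 g(b) = -sqrt(C1 + b^2)
 g(b) = sqrt(C1 + b^2)


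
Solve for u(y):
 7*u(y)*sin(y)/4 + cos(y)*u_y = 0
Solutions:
 u(y) = C1*cos(y)^(7/4)


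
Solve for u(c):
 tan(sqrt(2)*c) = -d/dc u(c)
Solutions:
 u(c) = C1 + sqrt(2)*log(cos(sqrt(2)*c))/2


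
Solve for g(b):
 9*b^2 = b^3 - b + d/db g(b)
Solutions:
 g(b) = C1 - b^4/4 + 3*b^3 + b^2/2


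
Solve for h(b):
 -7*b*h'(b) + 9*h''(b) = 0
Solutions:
 h(b) = C1 + C2*erfi(sqrt(14)*b/6)


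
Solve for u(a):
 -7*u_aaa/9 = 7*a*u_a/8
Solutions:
 u(a) = C1 + Integral(C2*airyai(-3^(2/3)*a/2) + C3*airybi(-3^(2/3)*a/2), a)


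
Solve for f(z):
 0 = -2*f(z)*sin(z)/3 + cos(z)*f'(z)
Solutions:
 f(z) = C1/cos(z)^(2/3)


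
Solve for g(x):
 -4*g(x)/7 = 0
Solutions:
 g(x) = 0


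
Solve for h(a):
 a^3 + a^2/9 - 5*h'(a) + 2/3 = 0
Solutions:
 h(a) = C1 + a^4/20 + a^3/135 + 2*a/15


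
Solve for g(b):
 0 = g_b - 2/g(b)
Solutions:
 g(b) = -sqrt(C1 + 4*b)
 g(b) = sqrt(C1 + 4*b)


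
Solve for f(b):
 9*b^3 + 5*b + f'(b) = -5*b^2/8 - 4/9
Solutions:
 f(b) = C1 - 9*b^4/4 - 5*b^3/24 - 5*b^2/2 - 4*b/9


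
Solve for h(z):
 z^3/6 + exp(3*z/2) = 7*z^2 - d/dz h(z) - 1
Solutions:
 h(z) = C1 - z^4/24 + 7*z^3/3 - z - 2*exp(3*z/2)/3


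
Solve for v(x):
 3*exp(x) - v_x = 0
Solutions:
 v(x) = C1 + 3*exp(x)


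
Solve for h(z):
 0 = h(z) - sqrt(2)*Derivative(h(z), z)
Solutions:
 h(z) = C1*exp(sqrt(2)*z/2)


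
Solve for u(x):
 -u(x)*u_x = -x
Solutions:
 u(x) = -sqrt(C1 + x^2)
 u(x) = sqrt(C1 + x^2)


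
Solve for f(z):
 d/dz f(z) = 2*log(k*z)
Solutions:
 f(z) = C1 + 2*z*log(k*z) - 2*z


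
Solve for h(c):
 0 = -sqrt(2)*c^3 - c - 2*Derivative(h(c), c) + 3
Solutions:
 h(c) = C1 - sqrt(2)*c^4/8 - c^2/4 + 3*c/2


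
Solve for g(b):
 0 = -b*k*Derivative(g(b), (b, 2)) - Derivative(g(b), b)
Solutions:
 g(b) = C1 + b^(((re(k) - 1)*re(k) + im(k)^2)/(re(k)^2 + im(k)^2))*(C2*sin(log(b)*Abs(im(k))/(re(k)^2 + im(k)^2)) + C3*cos(log(b)*im(k)/(re(k)^2 + im(k)^2)))


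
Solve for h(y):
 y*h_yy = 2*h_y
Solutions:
 h(y) = C1 + C2*y^3


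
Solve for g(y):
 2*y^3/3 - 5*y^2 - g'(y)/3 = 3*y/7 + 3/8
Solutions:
 g(y) = C1 + y^4/2 - 5*y^3 - 9*y^2/14 - 9*y/8


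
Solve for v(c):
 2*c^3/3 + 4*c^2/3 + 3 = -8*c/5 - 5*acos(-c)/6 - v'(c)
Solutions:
 v(c) = C1 - c^4/6 - 4*c^3/9 - 4*c^2/5 - 5*c*acos(-c)/6 - 3*c - 5*sqrt(1 - c^2)/6


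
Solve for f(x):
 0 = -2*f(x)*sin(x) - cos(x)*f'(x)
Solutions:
 f(x) = C1*cos(x)^2


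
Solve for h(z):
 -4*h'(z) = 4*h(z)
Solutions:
 h(z) = C1*exp(-z)


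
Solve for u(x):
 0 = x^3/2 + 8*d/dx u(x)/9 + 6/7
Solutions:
 u(x) = C1 - 9*x^4/64 - 27*x/28


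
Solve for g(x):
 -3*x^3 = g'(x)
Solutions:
 g(x) = C1 - 3*x^4/4


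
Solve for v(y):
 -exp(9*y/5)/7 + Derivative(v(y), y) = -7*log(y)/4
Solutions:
 v(y) = C1 - 7*y*log(y)/4 + 7*y/4 + 5*exp(9*y/5)/63


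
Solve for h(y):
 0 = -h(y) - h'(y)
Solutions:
 h(y) = C1*exp(-y)


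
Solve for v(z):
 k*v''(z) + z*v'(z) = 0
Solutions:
 v(z) = C1 + C2*sqrt(k)*erf(sqrt(2)*z*sqrt(1/k)/2)


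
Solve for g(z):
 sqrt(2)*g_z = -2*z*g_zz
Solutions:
 g(z) = C1 + C2*z^(1 - sqrt(2)/2)


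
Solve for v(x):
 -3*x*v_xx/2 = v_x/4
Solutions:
 v(x) = C1 + C2*x^(5/6)


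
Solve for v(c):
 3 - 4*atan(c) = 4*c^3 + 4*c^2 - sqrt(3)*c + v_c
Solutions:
 v(c) = C1 - c^4 - 4*c^3/3 + sqrt(3)*c^2/2 - 4*c*atan(c) + 3*c + 2*log(c^2 + 1)


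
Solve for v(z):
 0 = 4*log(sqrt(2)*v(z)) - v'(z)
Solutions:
 -Integral(1/(2*log(_y) + log(2)), (_y, v(z)))/2 = C1 - z


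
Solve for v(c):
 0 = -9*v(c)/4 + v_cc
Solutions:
 v(c) = C1*exp(-3*c/2) + C2*exp(3*c/2)


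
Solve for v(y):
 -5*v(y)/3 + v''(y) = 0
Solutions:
 v(y) = C1*exp(-sqrt(15)*y/3) + C2*exp(sqrt(15)*y/3)


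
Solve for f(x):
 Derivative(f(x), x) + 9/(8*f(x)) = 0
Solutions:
 f(x) = -sqrt(C1 - 9*x)/2
 f(x) = sqrt(C1 - 9*x)/2


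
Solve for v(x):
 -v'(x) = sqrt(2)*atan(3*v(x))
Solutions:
 Integral(1/atan(3*_y), (_y, v(x))) = C1 - sqrt(2)*x


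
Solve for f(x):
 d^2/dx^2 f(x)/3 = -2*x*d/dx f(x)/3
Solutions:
 f(x) = C1 + C2*erf(x)


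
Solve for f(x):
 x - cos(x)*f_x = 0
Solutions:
 f(x) = C1 + Integral(x/cos(x), x)


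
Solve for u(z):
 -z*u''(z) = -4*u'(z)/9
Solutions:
 u(z) = C1 + C2*z^(13/9)


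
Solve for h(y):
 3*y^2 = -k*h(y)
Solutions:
 h(y) = -3*y^2/k


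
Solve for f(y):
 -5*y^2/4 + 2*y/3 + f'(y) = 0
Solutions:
 f(y) = C1 + 5*y^3/12 - y^2/3


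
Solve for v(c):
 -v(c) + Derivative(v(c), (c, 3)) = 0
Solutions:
 v(c) = C3*exp(c) + (C1*sin(sqrt(3)*c/2) + C2*cos(sqrt(3)*c/2))*exp(-c/2)


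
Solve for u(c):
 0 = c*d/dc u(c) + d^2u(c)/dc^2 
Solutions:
 u(c) = C1 + C2*erf(sqrt(2)*c/2)


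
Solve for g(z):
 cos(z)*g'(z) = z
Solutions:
 g(z) = C1 + Integral(z/cos(z), z)


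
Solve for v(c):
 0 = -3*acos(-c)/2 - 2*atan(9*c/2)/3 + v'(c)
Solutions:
 v(c) = C1 + 3*c*acos(-c)/2 + 2*c*atan(9*c/2)/3 + 3*sqrt(1 - c^2)/2 - 2*log(81*c^2 + 4)/27


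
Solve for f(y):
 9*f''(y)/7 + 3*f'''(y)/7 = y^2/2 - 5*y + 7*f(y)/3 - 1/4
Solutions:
 f(y) = C1*exp(-y*(18^(1/3)/(2*(7*sqrt(13) + 31)^(1/3)) + 12^(1/3)*(7*sqrt(13) + 31)^(1/3)/12 + 1))*sin(2^(1/3)*3^(1/6)*y*(-2^(1/3)*3^(2/3)*(7*sqrt(13) + 31)^(1/3) + 18/(7*sqrt(13) + 31)^(1/3))/12) + C2*exp(-y*(18^(1/3)/(2*(7*sqrt(13) + 31)^(1/3)) + 12^(1/3)*(7*sqrt(13) + 31)^(1/3)/12 + 1))*cos(2^(1/3)*3^(1/6)*y*(-2^(1/3)*3^(2/3)*(7*sqrt(13) + 31)^(1/3) + 18/(7*sqrt(13) + 31)^(1/3))/12) + C3*exp(y*(-1 + 18^(1/3)/(7*sqrt(13) + 31)^(1/3) + 12^(1/3)*(7*sqrt(13) + 31)^(1/3)/6)) - 3*y^2/14 + 15*y/7 - 177/1372


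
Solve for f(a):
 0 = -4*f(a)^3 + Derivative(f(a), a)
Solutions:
 f(a) = -sqrt(2)*sqrt(-1/(C1 + 4*a))/2
 f(a) = sqrt(2)*sqrt(-1/(C1 + 4*a))/2


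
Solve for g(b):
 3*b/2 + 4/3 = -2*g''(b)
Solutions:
 g(b) = C1 + C2*b - b^3/8 - b^2/3


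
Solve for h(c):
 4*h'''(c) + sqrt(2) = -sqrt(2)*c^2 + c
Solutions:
 h(c) = C1 + C2*c + C3*c^2 - sqrt(2)*c^5/240 + c^4/96 - sqrt(2)*c^3/24


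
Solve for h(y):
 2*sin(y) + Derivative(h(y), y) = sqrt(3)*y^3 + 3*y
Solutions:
 h(y) = C1 + sqrt(3)*y^4/4 + 3*y^2/2 + 2*cos(y)


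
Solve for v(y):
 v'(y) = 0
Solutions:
 v(y) = C1


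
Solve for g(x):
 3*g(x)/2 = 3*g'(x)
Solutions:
 g(x) = C1*exp(x/2)


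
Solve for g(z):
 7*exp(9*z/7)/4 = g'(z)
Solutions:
 g(z) = C1 + 49*exp(9*z/7)/36


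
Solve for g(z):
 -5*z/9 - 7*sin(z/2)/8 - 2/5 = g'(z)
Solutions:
 g(z) = C1 - 5*z^2/18 - 2*z/5 + 7*cos(z/2)/4


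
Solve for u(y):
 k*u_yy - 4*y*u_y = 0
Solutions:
 u(y) = C1 + C2*erf(sqrt(2)*y*sqrt(-1/k))/sqrt(-1/k)


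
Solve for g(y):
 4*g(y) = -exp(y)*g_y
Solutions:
 g(y) = C1*exp(4*exp(-y))


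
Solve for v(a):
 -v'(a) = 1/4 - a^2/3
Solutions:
 v(a) = C1 + a^3/9 - a/4


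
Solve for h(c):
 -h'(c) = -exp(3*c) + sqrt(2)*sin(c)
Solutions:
 h(c) = C1 + exp(3*c)/3 + sqrt(2)*cos(c)


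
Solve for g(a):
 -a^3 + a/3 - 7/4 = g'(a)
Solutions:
 g(a) = C1 - a^4/4 + a^2/6 - 7*a/4


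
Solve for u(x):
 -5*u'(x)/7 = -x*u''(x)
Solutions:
 u(x) = C1 + C2*x^(12/7)


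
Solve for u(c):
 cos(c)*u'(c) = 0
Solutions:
 u(c) = C1


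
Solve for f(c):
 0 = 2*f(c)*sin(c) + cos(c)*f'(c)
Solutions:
 f(c) = C1*cos(c)^2


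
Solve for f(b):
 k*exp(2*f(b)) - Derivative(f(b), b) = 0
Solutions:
 f(b) = log(-sqrt(-1/(C1 + b*k))) - log(2)/2
 f(b) = log(-1/(C1 + b*k))/2 - log(2)/2


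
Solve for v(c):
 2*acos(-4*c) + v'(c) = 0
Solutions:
 v(c) = C1 - 2*c*acos(-4*c) - sqrt(1 - 16*c^2)/2


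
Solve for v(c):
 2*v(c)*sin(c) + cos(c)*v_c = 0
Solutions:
 v(c) = C1*cos(c)^2


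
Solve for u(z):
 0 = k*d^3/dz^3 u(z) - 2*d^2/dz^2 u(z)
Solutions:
 u(z) = C1 + C2*z + C3*exp(2*z/k)


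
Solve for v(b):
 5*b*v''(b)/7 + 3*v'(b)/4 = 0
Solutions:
 v(b) = C1 + C2/b^(1/20)


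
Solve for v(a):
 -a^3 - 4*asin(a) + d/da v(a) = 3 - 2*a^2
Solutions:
 v(a) = C1 + a^4/4 - 2*a^3/3 + 4*a*asin(a) + 3*a + 4*sqrt(1 - a^2)


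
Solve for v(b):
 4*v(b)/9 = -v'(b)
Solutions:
 v(b) = C1*exp(-4*b/9)


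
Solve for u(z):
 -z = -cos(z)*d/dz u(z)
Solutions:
 u(z) = C1 + Integral(z/cos(z), z)


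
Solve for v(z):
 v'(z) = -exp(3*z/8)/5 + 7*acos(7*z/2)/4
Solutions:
 v(z) = C1 + 7*z*acos(7*z/2)/4 - sqrt(4 - 49*z^2)/4 - 8*exp(3*z/8)/15


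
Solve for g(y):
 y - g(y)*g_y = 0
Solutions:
 g(y) = -sqrt(C1 + y^2)
 g(y) = sqrt(C1 + y^2)


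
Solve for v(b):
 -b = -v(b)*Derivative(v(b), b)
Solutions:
 v(b) = -sqrt(C1 + b^2)
 v(b) = sqrt(C1 + b^2)


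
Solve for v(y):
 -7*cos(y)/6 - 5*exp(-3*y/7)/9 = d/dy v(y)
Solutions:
 v(y) = C1 - 7*sin(y)/6 + 35*exp(-3*y/7)/27


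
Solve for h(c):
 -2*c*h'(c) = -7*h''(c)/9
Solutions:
 h(c) = C1 + C2*erfi(3*sqrt(7)*c/7)


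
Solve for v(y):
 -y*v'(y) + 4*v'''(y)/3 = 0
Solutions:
 v(y) = C1 + Integral(C2*airyai(6^(1/3)*y/2) + C3*airybi(6^(1/3)*y/2), y)


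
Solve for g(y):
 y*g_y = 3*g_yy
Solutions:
 g(y) = C1 + C2*erfi(sqrt(6)*y/6)


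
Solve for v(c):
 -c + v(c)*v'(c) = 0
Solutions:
 v(c) = -sqrt(C1 + c^2)
 v(c) = sqrt(C1 + c^2)


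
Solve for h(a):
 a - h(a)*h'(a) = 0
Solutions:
 h(a) = -sqrt(C1 + a^2)
 h(a) = sqrt(C1 + a^2)


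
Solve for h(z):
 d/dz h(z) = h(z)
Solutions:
 h(z) = C1*exp(z)


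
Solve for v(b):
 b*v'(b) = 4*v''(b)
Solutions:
 v(b) = C1 + C2*erfi(sqrt(2)*b/4)


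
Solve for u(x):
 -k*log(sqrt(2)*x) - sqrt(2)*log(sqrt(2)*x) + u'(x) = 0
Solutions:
 u(x) = C1 + k*x*log(x) - k*x + k*x*log(2)/2 + sqrt(2)*x*log(x) - sqrt(2)*x + sqrt(2)*x*log(2)/2


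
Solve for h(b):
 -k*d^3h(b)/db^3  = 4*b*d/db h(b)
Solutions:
 h(b) = C1 + Integral(C2*airyai(2^(2/3)*b*(-1/k)^(1/3)) + C3*airybi(2^(2/3)*b*(-1/k)^(1/3)), b)


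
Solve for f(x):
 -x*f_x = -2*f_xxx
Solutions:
 f(x) = C1 + Integral(C2*airyai(2^(2/3)*x/2) + C3*airybi(2^(2/3)*x/2), x)


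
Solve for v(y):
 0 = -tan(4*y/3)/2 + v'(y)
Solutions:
 v(y) = C1 - 3*log(cos(4*y/3))/8


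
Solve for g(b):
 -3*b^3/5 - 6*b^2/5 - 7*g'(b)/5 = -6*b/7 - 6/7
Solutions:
 g(b) = C1 - 3*b^4/28 - 2*b^3/7 + 15*b^2/49 + 30*b/49


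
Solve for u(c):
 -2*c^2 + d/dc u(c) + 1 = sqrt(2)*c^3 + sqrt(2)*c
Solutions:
 u(c) = C1 + sqrt(2)*c^4/4 + 2*c^3/3 + sqrt(2)*c^2/2 - c


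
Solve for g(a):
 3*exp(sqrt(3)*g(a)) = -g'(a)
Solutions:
 g(a) = sqrt(3)*(2*log(1/(C1 + 3*a)) - log(3))/6


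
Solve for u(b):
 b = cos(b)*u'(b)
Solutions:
 u(b) = C1 + Integral(b/cos(b), b)


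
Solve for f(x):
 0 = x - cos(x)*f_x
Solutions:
 f(x) = C1 + Integral(x/cos(x), x)


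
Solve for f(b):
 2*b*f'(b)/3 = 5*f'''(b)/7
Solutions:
 f(b) = C1 + Integral(C2*airyai(14^(1/3)*15^(2/3)*b/15) + C3*airybi(14^(1/3)*15^(2/3)*b/15), b)


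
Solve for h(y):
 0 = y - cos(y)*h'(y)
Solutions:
 h(y) = C1 + Integral(y/cos(y), y)


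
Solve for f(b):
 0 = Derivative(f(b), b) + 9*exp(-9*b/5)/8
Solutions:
 f(b) = C1 + 5*exp(-9*b/5)/8


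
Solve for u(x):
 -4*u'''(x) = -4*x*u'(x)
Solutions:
 u(x) = C1 + Integral(C2*airyai(x) + C3*airybi(x), x)


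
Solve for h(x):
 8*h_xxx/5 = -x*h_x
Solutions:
 h(x) = C1 + Integral(C2*airyai(-5^(1/3)*x/2) + C3*airybi(-5^(1/3)*x/2), x)


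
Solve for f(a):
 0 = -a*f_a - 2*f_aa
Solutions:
 f(a) = C1 + C2*erf(a/2)


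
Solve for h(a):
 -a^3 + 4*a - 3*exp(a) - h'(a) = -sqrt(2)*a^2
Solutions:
 h(a) = C1 - a^4/4 + sqrt(2)*a^3/3 + 2*a^2 - 3*exp(a)


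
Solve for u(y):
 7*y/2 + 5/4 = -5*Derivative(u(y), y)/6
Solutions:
 u(y) = C1 - 21*y^2/10 - 3*y/2


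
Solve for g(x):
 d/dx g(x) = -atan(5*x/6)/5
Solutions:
 g(x) = C1 - x*atan(5*x/6)/5 + 3*log(25*x^2 + 36)/25


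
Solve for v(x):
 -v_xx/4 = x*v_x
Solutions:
 v(x) = C1 + C2*erf(sqrt(2)*x)


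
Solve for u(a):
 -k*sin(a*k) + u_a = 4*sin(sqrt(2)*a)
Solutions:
 u(a) = C1 - 2*sqrt(2)*cos(sqrt(2)*a) - cos(a*k)


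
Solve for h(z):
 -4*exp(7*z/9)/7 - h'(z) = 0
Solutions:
 h(z) = C1 - 36*exp(7*z/9)/49


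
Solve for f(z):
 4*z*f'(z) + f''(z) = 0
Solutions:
 f(z) = C1 + C2*erf(sqrt(2)*z)


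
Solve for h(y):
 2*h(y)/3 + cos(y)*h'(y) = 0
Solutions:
 h(y) = C1*(sin(y) - 1)^(1/3)/(sin(y) + 1)^(1/3)


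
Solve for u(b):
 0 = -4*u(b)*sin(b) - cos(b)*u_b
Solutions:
 u(b) = C1*cos(b)^4


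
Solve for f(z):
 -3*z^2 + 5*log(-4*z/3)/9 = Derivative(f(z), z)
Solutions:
 f(z) = C1 - z^3 + 5*z*log(-z)/9 + 5*z*(-log(3) - 1 + 2*log(2))/9


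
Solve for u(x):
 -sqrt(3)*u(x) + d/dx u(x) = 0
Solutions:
 u(x) = C1*exp(sqrt(3)*x)


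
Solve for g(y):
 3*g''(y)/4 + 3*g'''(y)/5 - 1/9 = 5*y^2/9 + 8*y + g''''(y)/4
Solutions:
 g(y) = C1 + C2*y + C3*exp(y*(6 - sqrt(111))/5) + C4*exp(y*(6 + sqrt(111))/5) + 5*y^4/81 + 128*y^3/81 - 1406*y^2/405


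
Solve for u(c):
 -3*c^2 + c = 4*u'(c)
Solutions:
 u(c) = C1 - c^3/4 + c^2/8


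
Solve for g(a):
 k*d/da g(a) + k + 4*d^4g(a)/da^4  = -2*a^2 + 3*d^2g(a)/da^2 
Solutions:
 g(a) = C1 + C2*exp(-a*((k + sqrt(k^2 - 1))^(1/3) + (k + sqrt(k^2 - 1))^(-1/3))/2) + C3*exp(a*((k + sqrt(k^2 - 1))^(1/3)/4 - sqrt(3)*I*(k + sqrt(k^2 - 1))^(1/3)/4 - 1/((-1 + sqrt(3)*I)*(k + sqrt(k^2 - 1))^(1/3)))) + C4*exp(a*((k + sqrt(k^2 - 1))^(1/3)/4 + sqrt(3)*I*(k + sqrt(k^2 - 1))^(1/3)/4 + 1/((1 + sqrt(3)*I)*(k + sqrt(k^2 - 1))^(1/3)))) - 2*a^3/(3*k) - 6*a^2/k^2 - a - 36*a/k^3


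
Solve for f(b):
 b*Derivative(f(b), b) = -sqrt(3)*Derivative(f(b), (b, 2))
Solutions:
 f(b) = C1 + C2*erf(sqrt(2)*3^(3/4)*b/6)


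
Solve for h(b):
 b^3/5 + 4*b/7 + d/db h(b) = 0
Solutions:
 h(b) = C1 - b^4/20 - 2*b^2/7


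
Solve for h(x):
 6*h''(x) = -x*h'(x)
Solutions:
 h(x) = C1 + C2*erf(sqrt(3)*x/6)


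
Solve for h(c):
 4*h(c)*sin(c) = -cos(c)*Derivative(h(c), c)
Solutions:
 h(c) = C1*cos(c)^4


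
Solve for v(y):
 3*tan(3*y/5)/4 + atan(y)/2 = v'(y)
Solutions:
 v(y) = C1 + y*atan(y)/2 - log(y^2 + 1)/4 - 5*log(cos(3*y/5))/4
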